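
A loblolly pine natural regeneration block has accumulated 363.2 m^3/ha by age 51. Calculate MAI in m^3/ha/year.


Formula: MAI = Total Volume / Stand Age
MAI = 363.2 m^3/ha / 51 years
MAI = 7.12 m^3/ha/year

7.12


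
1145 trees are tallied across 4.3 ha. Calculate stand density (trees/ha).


Formula: Stand Density = N_trees / Area_ha
Density = 1145 trees / 4.3 ha
Density = 266 trees/ha

266


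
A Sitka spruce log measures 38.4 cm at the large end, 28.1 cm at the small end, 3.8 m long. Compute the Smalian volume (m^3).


Smalian: V = (A1 + A2)/2 * L,  A = pi*(D/200)^2
A1 = pi*(38.4/200)^2 = 0.115812 m^2
A2 = pi*(28.1/200)^2 = 0.062016 m^2
V = (0.115812+0.062016)/2*3.8 = 0.3379 m^3

0.3379


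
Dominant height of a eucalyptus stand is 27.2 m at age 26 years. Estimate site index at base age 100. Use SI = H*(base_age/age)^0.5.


Formula: SI = H_dom * (base_age / age)^0.5
Age ratio = 100 / 26 = 3.84615
sqrt(age_ratio) = 1.96116
SI = 27.2 * 1.96116 = 53.3 m

53.3


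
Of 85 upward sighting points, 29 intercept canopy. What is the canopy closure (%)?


Formula: Canopy closure = covered points / total points * 100
Closure = 29 / 85 * 100
Closure = 0.3412 * 100 = 34.1%

34.1


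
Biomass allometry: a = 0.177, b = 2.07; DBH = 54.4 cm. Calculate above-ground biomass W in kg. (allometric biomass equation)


Formula: W = a * DBH^b  (allometric power law)
DBH^b = 54.4^2.07 = 3914.621
W = 0.177 * 3914.621 = 692.9 kg

692.9


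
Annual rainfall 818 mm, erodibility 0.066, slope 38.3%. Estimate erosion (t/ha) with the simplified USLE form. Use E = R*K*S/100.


Formula: E = R * K * S / 100  (simplified USLE)
R * K = 818 * 0.066 = 53.988
E = 53.988 * 38.3 / 100 = 20.68 t/ha

20.68


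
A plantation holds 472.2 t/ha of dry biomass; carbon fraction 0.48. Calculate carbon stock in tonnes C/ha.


Formula: Carbon Stock = Biomass * Carbon Fraction
C = 472.2 t/ha * 0.48
C = 226.7 t C/ha

226.7


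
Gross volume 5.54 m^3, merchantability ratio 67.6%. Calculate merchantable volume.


Formula: MV = V_total * (merchantable_pct / 100)
Merchantable fraction = 67.6% / 100 = 0.676
MV = 5.54 m^3 * 0.676 = 3.745 m^3

3.745


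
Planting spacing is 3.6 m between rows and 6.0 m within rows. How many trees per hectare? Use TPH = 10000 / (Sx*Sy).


Formula: TPH = 10000 m^2/ha / (spacing_x * spacing_y)
Area per tree = 3.6 m * 6.0 m = 21.6 m^2
TPH = 10000 / 21.6 = 463 trees/ha

463


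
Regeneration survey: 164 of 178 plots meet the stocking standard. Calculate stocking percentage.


Formula: Stocking % = stocked plots / total plots * 100
Stocking = 164 / 178 * 100
Stocking = 0.9213 * 100 = 92.1%

92.1


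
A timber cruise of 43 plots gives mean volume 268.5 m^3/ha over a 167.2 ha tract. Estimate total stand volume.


Formula: Total Volume = Mean Volume per ha * Total Area
Total Volume = 268.5 m^3/ha * 167.2 ha
Total Volume = 44893 m^3

44893


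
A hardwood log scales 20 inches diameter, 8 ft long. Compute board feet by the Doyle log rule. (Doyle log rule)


Doyle: BF = (D - 4)^2 * L / 16
Adjusted diameter = 20 - 4 = 16 in
(D-4)^2 = 16^2 = 256
BF = 256 * 8 / 16 = 128 BF

128


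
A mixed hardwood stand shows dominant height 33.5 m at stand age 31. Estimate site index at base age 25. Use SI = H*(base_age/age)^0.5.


Formula: SI = H_dom * (base_age / age)^0.5
Age ratio = 25 / 31 = 0.80645
sqrt(age_ratio) = 0.89803
SI = 33.5 * 0.89803 = 30.1 m

30.1


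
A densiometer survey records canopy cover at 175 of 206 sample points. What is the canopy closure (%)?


Formula: Canopy closure = covered points / total points * 100
Closure = 175 / 206 * 100
Closure = 0.8495 * 100 = 85.0%

85.0


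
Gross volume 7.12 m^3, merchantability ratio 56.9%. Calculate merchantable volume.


Formula: MV = V_total * (merchantable_pct / 100)
Merchantable fraction = 56.9% / 100 = 0.569
MV = 7.12 m^3 * 0.569 = 4.051 m^3

4.051


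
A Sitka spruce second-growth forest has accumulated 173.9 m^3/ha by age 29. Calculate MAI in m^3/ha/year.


Formula: MAI = Total Volume / Stand Age
MAI = 173.9 m^3/ha / 29 years
MAI = 6.0 m^3/ha/year

6.0


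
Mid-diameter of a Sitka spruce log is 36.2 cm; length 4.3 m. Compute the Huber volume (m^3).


Huber: V = Am * L,  Am = pi*(Dm/200)^2
Am = pi*(36.2/200)^2 = 0.102922 m^2
V = 0.102922*4.3 = 0.4426 m^3

0.4426


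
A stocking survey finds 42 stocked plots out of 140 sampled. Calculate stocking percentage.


Formula: Stocking % = stocked plots / total plots * 100
Stocking = 42 / 140 * 100
Stocking = 0.3 * 100 = 30.0%

30.0


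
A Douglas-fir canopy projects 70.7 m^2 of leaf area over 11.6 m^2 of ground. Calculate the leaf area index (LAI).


Formula: LAI = total leaf area / ground area  (dimensionless)
LAI = 70.7 m^2 / 11.6 m^2
LAI = 6.09

6.09


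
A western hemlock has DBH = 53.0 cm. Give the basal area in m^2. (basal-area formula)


Formula: BA = pi * (DBH/2)^2 / 10000  (cm^2 to m^2)
Radius = DBH/2 = 53.0/2 = 26.5 cm
BA = pi * 26.5^2 / 10000
   = 2206.1834 cm^2 / 10000
   = 0.2206 m^2

0.2206


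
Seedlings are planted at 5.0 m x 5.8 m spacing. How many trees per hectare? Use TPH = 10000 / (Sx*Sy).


Formula: TPH = 10000 m^2/ha / (spacing_x * spacing_y)
Area per tree = 5.0 m * 5.8 m = 29.0 m^2
TPH = 10000 / 29.0 = 345 trees/ha

345


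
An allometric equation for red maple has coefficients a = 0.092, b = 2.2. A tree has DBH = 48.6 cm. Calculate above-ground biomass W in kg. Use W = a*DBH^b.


Formula: W = a * DBH^b  (allometric power law)
DBH^b = 48.6^2.2 = 5135.7017
W = 0.092 * 5135.7017 = 472.5 kg

472.5


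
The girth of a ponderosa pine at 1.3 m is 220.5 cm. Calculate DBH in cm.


Formula: DBH = C / pi
DBH = 220.5 / pi
pi = 3.14159...
DBH = 70.2 cm

70.2


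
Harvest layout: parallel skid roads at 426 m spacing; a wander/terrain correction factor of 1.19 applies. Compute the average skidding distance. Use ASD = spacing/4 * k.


Formula: ASD = (spacing / 4) * correction
Uncorrected distance = spacing / 4 = 426 / 4 = 106.5 m
ASD = 106.5 * 1.19 = 127 m

127


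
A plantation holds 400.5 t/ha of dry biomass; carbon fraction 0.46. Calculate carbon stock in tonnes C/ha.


Formula: Carbon Stock = Biomass * Carbon Fraction
C = 400.5 t/ha * 0.46
C = 184.2 t C/ha

184.2


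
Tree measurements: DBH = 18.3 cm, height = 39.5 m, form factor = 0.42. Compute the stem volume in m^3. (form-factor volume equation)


Formula: V = pi * (DBH/200)^2 * H * ff
Radius = DBH/200 = 18.3/200 = 0.0915 m
Radius^2 = 0.0915^2 = 0.00837225 m^2
V = pi * 0.00837225 * 39.5 * 0.42
V = 0.436 m^3

0.436


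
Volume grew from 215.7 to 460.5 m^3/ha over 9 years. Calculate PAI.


Formula: PAI = (V_T2 - V_T1) / (T2 - T1)
Volume increment = 460.5 - 215.7 = 244.8 m^3/ha
PAI = 244.8 / 9 = 27.2 m^3/ha/year

27.2


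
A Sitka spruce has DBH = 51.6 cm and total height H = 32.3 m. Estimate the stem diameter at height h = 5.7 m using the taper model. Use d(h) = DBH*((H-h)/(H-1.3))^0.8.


Taper: d(h) = DBH * ((H - h) / (H - 1.3))^0.8
Numerator = H - h = 32.3 - 5.7 = 26.6 m
Denominator = H - 1.3 = 32.3 - 1.3 = 31.0 m
Ratio = 26.6 / 31.0 = 0.85806
d = 51.6 * 0.85806^0.8 = 45.7 cm

45.7


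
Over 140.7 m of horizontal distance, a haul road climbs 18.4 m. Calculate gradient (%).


Formula: Gradient = rise / run * 100
Gradient = 18.4 / 140.7 * 100 = 13.1%

13.1


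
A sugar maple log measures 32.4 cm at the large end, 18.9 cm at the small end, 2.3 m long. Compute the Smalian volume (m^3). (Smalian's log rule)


Smalian: V = (A1 + A2)/2 * L,  A = pi*(D/200)^2
A1 = pi*(32.4/200)^2 = 0.082448 m^2
A2 = pi*(18.9/200)^2 = 0.028055 m^2
V = (0.082448+0.028055)/2*2.3 = 0.1271 m^3

0.1271


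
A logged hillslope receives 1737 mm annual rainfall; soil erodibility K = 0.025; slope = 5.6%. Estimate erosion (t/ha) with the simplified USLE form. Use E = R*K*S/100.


Formula: E = R * K * S / 100  (simplified USLE)
R * K = 1737 * 0.025 = 43.425
E = 43.425 * 5.6 / 100 = 2.43 t/ha

2.43


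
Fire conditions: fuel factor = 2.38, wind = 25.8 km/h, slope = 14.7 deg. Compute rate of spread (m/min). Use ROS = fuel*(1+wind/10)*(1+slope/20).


Formula: ROS = fuel * (1 + wind/10) * (1 + slope/20)
Wind factor = 1 + 25.8/10 = 3.58
Slope factor = 1 + 14.7/20 = 1.735
ROS = 2.38 * 3.58 * 1.735 = 14.78 m/min

14.78


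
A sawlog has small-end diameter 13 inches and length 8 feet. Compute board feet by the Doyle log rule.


Doyle: BF = (D - 4)^2 * L / 16
Adjusted diameter = 13 - 4 = 9 in
(D-4)^2 = 9^2 = 81
BF = 81 * 8 / 16 = 41 BF

41


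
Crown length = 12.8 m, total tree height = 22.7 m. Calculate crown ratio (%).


Formula: Crown Ratio = (Crown Length / Total Height) * 100
CR = (12.8 m / 22.7 m) * 100
CR = 0.5639 * 100 = 56.4%

56.4


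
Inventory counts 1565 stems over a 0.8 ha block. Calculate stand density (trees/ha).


Formula: Stand Density = N_trees / Area_ha
Density = 1565 trees / 0.8 ha
Density = 1956 trees/ha

1956


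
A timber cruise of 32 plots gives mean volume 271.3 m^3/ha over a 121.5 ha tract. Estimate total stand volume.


Formula: Total Volume = Mean Volume per ha * Total Area
Total Volume = 271.3 m^3/ha * 121.5 ha
Total Volume = 32963 m^3

32963


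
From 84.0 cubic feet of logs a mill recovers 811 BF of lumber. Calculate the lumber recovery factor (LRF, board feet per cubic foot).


Formula: LRF = Lumber Output (BF) / Log Input (ft^3)
LRF = 811 BF / 84.0 ft^3
LRF = 9.65 BF/ft^3

9.65


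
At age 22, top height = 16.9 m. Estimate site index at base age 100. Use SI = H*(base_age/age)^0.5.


Formula: SI = H_dom * (base_age / age)^0.5
Age ratio = 100 / 22 = 4.54545
sqrt(age_ratio) = 2.13201
SI = 16.9 * 2.13201 = 36.0 m

36.0


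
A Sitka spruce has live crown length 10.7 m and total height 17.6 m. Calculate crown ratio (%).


Formula: Crown Ratio = (Crown Length / Total Height) * 100
CR = (10.7 m / 17.6 m) * 100
CR = 0.608 * 100 = 60.8%

60.8


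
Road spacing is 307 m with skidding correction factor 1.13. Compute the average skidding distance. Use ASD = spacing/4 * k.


Formula: ASD = (spacing / 4) * correction
Uncorrected distance = spacing / 4 = 307 / 4 = 76.75 m
ASD = 76.75 * 1.13 = 87 m

87


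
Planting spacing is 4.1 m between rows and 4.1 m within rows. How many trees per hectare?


Formula: TPH = 10000 m^2/ha / (spacing_x * spacing_y)
Area per tree = 4.1 m * 4.1 m = 16.81 m^2
TPH = 10000 / 16.81 = 595 trees/ha

595


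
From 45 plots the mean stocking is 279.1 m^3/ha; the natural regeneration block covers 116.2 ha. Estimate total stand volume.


Formula: Total Volume = Mean Volume per ha * Total Area
Total Volume = 279.1 m^3/ha * 116.2 ha
Total Volume = 32431 m^3

32431


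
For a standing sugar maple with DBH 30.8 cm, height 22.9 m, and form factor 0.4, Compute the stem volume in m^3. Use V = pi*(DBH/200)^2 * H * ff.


Formula: V = pi * (DBH/200)^2 * H * ff
Radius = DBH/200 = 30.8/200 = 0.154 m
Radius^2 = 0.154^2 = 0.023716 m^2
V = pi * 0.023716 * 22.9 * 0.4
V = 0.682 m^3

0.682


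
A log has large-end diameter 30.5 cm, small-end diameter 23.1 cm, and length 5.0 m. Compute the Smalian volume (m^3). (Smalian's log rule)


Smalian: V = (A1 + A2)/2 * L,  A = pi*(D/200)^2
A1 = pi*(30.5/200)^2 = 0.073062 m^2
A2 = pi*(23.1/200)^2 = 0.04191 m^2
V = (0.073062+0.04191)/2*5.0 = 0.2874 m^3

0.2874


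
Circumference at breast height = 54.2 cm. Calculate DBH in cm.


Formula: DBH = C / pi
DBH = 54.2 / pi
pi = 3.14159...
DBH = 17.3 cm

17.3


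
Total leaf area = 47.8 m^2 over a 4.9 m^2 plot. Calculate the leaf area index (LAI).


Formula: LAI = total leaf area / ground area  (dimensionless)
LAI = 47.8 m^2 / 4.9 m^2
LAI = 9.76

9.76


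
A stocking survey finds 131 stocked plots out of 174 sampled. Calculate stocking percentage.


Formula: Stocking % = stocked plots / total plots * 100
Stocking = 131 / 174 * 100
Stocking = 0.7529 * 100 = 75.3%

75.3


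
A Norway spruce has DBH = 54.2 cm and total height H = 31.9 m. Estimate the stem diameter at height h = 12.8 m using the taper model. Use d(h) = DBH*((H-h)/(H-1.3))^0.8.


Taper: d(h) = DBH * ((H - h) / (H - 1.3))^0.8
Numerator = H - h = 31.9 - 12.8 = 19.1 m
Denominator = H - 1.3 = 31.9 - 1.3 = 30.6 m
Ratio = 19.1 / 30.6 = 0.62418
d = 54.2 * 0.62418^0.8 = 37.2 cm

37.2


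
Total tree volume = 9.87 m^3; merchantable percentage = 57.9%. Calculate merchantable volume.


Formula: MV = V_total * (merchantable_pct / 100)
Merchantable fraction = 57.9% / 100 = 0.579
MV = 9.87 m^3 * 0.579 = 5.715 m^3

5.715


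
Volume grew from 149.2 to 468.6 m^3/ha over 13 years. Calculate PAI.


Formula: PAI = (V_T2 - V_T1) / (T2 - T1)
Volume increment = 468.6 - 149.2 = 319.4 m^3/ha
PAI = 319.4 / 13 = 24.57 m^3/ha/year

24.57


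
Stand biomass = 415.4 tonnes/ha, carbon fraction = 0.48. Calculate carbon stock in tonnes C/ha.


Formula: Carbon Stock = Biomass * Carbon Fraction
C = 415.4 t/ha * 0.48
C = 199.4 t C/ha

199.4


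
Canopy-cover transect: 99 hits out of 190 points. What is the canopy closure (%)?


Formula: Canopy closure = covered points / total points * 100
Closure = 99 / 190 * 100
Closure = 0.5211 * 100 = 52.1%

52.1


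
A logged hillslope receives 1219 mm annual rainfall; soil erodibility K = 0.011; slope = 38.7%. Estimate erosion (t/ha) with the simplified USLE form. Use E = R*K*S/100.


Formula: E = R * K * S / 100  (simplified USLE)
R * K = 1219 * 0.011 = 13.409
E = 13.409 * 38.7 / 100 = 5.19 t/ha

5.19


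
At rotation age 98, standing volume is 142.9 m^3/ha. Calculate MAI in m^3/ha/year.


Formula: MAI = Total Volume / Stand Age
MAI = 142.9 m^3/ha / 98 years
MAI = 1.46 m^3/ha/year

1.46


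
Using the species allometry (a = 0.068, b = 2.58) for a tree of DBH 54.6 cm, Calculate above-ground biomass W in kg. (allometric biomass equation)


Formula: W = a * DBH^b  (allometric power law)
DBH^b = 54.6^2.58 = 30335.9094
W = 0.068 * 30335.9094 = 2062.8 kg

2062.8


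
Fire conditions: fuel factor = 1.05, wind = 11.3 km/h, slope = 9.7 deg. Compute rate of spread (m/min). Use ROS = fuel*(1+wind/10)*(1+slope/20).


Formula: ROS = fuel * (1 + wind/10) * (1 + slope/20)
Wind factor = 1 + 11.3/10 = 2.13
Slope factor = 1 + 9.7/20 = 1.485
ROS = 1.05 * 2.13 * 1.485 = 3.32 m/min

3.32


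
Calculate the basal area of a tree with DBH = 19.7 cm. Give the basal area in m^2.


Formula: BA = pi * (DBH/2)^2 / 10000  (cm^2 to m^2)
Radius = DBH/2 = 19.7/2 = 9.85 cm
BA = pi * 9.85^2 / 10000
   = 304.8052 cm^2 / 10000
   = 0.0305 m^2

0.0305


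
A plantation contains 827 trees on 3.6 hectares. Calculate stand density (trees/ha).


Formula: Stand Density = N_trees / Area_ha
Density = 827 trees / 3.6 ha
Density = 230 trees/ha

230


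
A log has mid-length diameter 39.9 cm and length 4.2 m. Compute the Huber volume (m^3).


Huber: V = Am * L,  Am = pi*(Dm/200)^2
Am = pi*(39.9/200)^2 = 0.125036 m^2
V = 0.125036*4.2 = 0.5252 m^3

0.5252


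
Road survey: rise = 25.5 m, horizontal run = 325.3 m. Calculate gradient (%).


Formula: Gradient = rise / run * 100
Gradient = 25.5 / 325.3 * 100 = 7.8%

7.8


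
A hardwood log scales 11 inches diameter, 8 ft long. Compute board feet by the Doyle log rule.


Doyle: BF = (D - 4)^2 * L / 16
Adjusted diameter = 11 - 4 = 7 in
(D-4)^2 = 7^2 = 49
BF = 49 * 8 / 16 = 25 BF

25


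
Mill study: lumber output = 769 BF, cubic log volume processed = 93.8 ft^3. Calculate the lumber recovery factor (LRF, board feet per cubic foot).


Formula: LRF = Lumber Output (BF) / Log Input (ft^3)
LRF = 769 BF / 93.8 ft^3
LRF = 8.2 BF/ft^3

8.2


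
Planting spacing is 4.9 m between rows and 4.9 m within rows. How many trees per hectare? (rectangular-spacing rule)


Formula: TPH = 10000 m^2/ha / (spacing_x * spacing_y)
Area per tree = 4.9 m * 4.9 m = 24.01 m^2
TPH = 10000 / 24.01 = 416 trees/ha

416


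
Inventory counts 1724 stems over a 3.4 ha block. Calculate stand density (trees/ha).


Formula: Stand Density = N_trees / Area_ha
Density = 1724 trees / 3.4 ha
Density = 507 trees/ha

507


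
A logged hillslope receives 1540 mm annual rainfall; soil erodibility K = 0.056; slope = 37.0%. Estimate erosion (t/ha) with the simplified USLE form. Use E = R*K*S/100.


Formula: E = R * K * S / 100  (simplified USLE)
R * K = 1540 * 0.056 = 86.24
E = 86.24 * 37.0 / 100 = 31.91 t/ha

31.91


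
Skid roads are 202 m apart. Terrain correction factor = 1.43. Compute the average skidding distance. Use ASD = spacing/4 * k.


Formula: ASD = (spacing / 4) * correction
Uncorrected distance = spacing / 4 = 202 / 4 = 50.5 m
ASD = 50.5 * 1.43 = 72 m

72


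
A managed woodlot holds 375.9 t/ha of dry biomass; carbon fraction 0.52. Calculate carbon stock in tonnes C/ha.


Formula: Carbon Stock = Biomass * Carbon Fraction
C = 375.9 t/ha * 0.52
C = 195.5 t C/ha

195.5


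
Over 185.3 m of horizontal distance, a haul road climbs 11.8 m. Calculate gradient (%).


Formula: Gradient = rise / run * 100
Gradient = 11.8 / 185.3 * 100 = 6.4%

6.4


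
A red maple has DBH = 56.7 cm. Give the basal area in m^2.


Formula: BA = pi * (DBH/2)^2 / 10000  (cm^2 to m^2)
Radius = DBH/2 = 56.7/2 = 28.35 cm
BA = pi * 28.35^2 / 10000
   = 2524.9687 cm^2 / 10000
   = 0.2525 m^2

0.2525


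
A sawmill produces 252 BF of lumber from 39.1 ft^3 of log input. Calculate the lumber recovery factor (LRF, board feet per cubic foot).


Formula: LRF = Lumber Output (BF) / Log Input (ft^3)
LRF = 252 BF / 39.1 ft^3
LRF = 6.45 BF/ft^3

6.45


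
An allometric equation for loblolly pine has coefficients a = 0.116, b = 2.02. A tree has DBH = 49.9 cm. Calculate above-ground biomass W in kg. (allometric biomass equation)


Formula: W = a * DBH^b  (allometric power law)
DBH^b = 49.9^2.02 = 2692.5458
W = 0.116 * 2692.5458 = 312.3 kg

312.3


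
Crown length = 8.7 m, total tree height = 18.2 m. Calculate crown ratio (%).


Formula: Crown Ratio = (Crown Length / Total Height) * 100
CR = (8.7 m / 18.2 m) * 100
CR = 0.478 * 100 = 47.8%

47.8


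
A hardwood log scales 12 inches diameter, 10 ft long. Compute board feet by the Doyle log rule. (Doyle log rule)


Doyle: BF = (D - 4)^2 * L / 16
Adjusted diameter = 12 - 4 = 8 in
(D-4)^2 = 8^2 = 64
BF = 64 * 10 / 16 = 40 BF

40


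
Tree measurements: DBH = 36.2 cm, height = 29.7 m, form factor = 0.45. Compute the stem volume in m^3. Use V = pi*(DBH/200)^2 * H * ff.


Formula: V = pi * (DBH/200)^2 * H * ff
Radius = DBH/200 = 36.2/200 = 0.181 m
Radius^2 = 0.181^2 = 0.032761 m^2
V = pi * 0.032761 * 29.7 * 0.45
V = 1.376 m^3

1.376


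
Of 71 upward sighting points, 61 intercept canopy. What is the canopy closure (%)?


Formula: Canopy closure = covered points / total points * 100
Closure = 61 / 71 * 100
Closure = 0.8592 * 100 = 85.9%

85.9


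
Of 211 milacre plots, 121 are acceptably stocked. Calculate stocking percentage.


Formula: Stocking % = stocked plots / total plots * 100
Stocking = 121 / 211 * 100
Stocking = 0.5735 * 100 = 57.3%

57.3


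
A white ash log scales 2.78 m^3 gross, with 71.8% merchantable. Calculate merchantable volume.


Formula: MV = V_total * (merchantable_pct / 100)
Merchantable fraction = 71.8% / 100 = 0.718
MV = 2.78 m^3 * 0.718 = 1.996 m^3

1.996


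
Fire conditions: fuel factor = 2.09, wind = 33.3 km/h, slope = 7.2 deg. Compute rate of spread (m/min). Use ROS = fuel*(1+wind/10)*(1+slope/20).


Formula: ROS = fuel * (1 + wind/10) * (1 + slope/20)
Wind factor = 1 + 33.3/10 = 4.33
Slope factor = 1 + 7.2/20 = 1.36
ROS = 2.09 * 4.33 * 1.36 = 12.31 m/min

12.31


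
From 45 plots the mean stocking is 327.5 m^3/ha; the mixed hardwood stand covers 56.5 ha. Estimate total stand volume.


Formula: Total Volume = Mean Volume per ha * Total Area
Total Volume = 327.5 m^3/ha * 56.5 ha
Total Volume = 18504 m^3

18504


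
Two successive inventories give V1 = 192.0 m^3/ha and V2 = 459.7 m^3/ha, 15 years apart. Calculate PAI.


Formula: PAI = (V_T2 - V_T1) / (T2 - T1)
Volume increment = 459.7 - 192.0 = 267.7 m^3/ha
PAI = 267.7 / 15 = 17.85 m^3/ha/year

17.85


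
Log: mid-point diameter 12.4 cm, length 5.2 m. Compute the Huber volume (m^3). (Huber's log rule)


Huber: V = Am * L,  Am = pi*(Dm/200)^2
Am = pi*(12.4/200)^2 = 0.012076 m^2
V = 0.012076*5.2 = 0.0628 m^3

0.0628


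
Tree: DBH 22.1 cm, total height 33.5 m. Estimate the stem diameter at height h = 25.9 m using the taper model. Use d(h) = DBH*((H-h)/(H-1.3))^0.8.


Taper: d(h) = DBH * ((H - h) / (H - 1.3))^0.8
Numerator = H - h = 33.5 - 25.9 = 7.6 m
Denominator = H - 1.3 = 33.5 - 1.3 = 32.2 m
Ratio = 7.6 / 32.2 = 0.23602
d = 22.1 * 0.23602^0.8 = 7.0 cm

7.0


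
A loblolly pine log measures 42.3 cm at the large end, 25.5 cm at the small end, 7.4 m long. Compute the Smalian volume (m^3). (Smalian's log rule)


Smalian: V = (A1 + A2)/2 * L,  A = pi*(D/200)^2
A1 = pi*(42.3/200)^2 = 0.140531 m^2
A2 = pi*(25.5/200)^2 = 0.051071 m^2
V = (0.140531+0.051071)/2*7.4 = 0.7089 m^3

0.7089


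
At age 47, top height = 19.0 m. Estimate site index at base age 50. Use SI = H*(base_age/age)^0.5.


Formula: SI = H_dom * (base_age / age)^0.5
Age ratio = 50 / 47 = 1.06383
sqrt(age_ratio) = 1.03142
SI = 19.0 * 1.03142 = 19.6 m

19.6


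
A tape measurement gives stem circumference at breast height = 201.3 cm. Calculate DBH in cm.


Formula: DBH = C / pi
DBH = 201.3 / pi
pi = 3.14159...
DBH = 64.1 cm

64.1


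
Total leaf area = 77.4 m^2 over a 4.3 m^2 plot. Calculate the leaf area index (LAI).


Formula: LAI = total leaf area / ground area  (dimensionless)
LAI = 77.4 m^2 / 4.3 m^2
LAI = 18.0

18.0


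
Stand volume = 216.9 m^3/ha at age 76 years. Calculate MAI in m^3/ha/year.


Formula: MAI = Total Volume / Stand Age
MAI = 216.9 m^3/ha / 76 years
MAI = 2.85 m^3/ha/year

2.85


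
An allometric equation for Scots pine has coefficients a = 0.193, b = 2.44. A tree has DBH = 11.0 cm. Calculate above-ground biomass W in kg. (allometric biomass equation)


Formula: W = a * DBH^b  (allometric power law)
DBH^b = 11.0^2.44 = 347.5347
W = 0.193 * 347.5347 = 67.1 kg

67.1


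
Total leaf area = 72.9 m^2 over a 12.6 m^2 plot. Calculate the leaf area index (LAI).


Formula: LAI = total leaf area / ground area  (dimensionless)
LAI = 72.9 m^2 / 12.6 m^2
LAI = 5.79

5.79


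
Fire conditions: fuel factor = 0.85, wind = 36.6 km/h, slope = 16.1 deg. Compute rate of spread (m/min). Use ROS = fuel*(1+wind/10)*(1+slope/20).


Formula: ROS = fuel * (1 + wind/10) * (1 + slope/20)
Wind factor = 1 + 36.6/10 = 4.66
Slope factor = 1 + 16.1/20 = 1.805
ROS = 0.85 * 4.66 * 1.805 = 7.15 m/min

7.15


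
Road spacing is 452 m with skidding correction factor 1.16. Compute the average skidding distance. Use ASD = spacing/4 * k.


Formula: ASD = (spacing / 4) * correction
Uncorrected distance = spacing / 4 = 452 / 4 = 113 m
ASD = 113 * 1.16 = 131 m

131


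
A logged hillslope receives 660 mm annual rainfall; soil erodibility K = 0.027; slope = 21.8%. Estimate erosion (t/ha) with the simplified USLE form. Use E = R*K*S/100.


Formula: E = R * K * S / 100  (simplified USLE)
R * K = 660 * 0.027 = 17.82
E = 17.82 * 21.8 / 100 = 3.88 t/ha

3.88


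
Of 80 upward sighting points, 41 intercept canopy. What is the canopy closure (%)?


Formula: Canopy closure = covered points / total points * 100
Closure = 41 / 80 * 100
Closure = 0.5125 * 100 = 51.3%

51.3


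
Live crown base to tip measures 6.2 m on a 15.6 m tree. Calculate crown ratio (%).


Formula: Crown Ratio = (Crown Length / Total Height) * 100
CR = (6.2 m / 15.6 m) * 100
CR = 0.3974 * 100 = 39.7%

39.7


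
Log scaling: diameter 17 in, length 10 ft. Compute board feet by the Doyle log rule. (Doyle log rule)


Doyle: BF = (D - 4)^2 * L / 16
Adjusted diameter = 17 - 4 = 13 in
(D-4)^2 = 13^2 = 169
BF = 169 * 10 / 16 = 106 BF

106


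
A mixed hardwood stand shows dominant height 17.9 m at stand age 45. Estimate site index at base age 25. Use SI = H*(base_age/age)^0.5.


Formula: SI = H_dom * (base_age / age)^0.5
Age ratio = 25 / 45 = 0.55556
sqrt(age_ratio) = 0.74536
SI = 17.9 * 0.74536 = 13.3 m

13.3


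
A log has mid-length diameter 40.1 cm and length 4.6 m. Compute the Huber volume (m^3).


Huber: V = Am * L,  Am = pi*(Dm/200)^2
Am = pi*(40.1/200)^2 = 0.126293 m^2
V = 0.126293*4.6 = 0.5809 m^3

0.5809


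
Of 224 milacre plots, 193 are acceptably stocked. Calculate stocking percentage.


Formula: Stocking % = stocked plots / total plots * 100
Stocking = 193 / 224 * 100
Stocking = 0.8616 * 100 = 86.2%

86.2


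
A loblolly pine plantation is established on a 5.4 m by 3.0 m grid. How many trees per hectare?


Formula: TPH = 10000 m^2/ha / (spacing_x * spacing_y)
Area per tree = 5.4 m * 3.0 m = 16.2 m^2
TPH = 10000 / 16.2 = 617 trees/ha

617


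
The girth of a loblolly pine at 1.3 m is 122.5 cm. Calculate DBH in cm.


Formula: DBH = C / pi
DBH = 122.5 / pi
pi = 3.14159...
DBH = 39.0 cm

39.0


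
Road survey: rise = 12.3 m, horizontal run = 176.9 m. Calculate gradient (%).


Formula: Gradient = rise / run * 100
Gradient = 12.3 / 176.9 * 100 = 7.0%

7.0


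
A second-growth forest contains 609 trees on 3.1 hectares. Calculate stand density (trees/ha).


Formula: Stand Density = N_trees / Area_ha
Density = 609 trees / 3.1 ha
Density = 196 trees/ha

196


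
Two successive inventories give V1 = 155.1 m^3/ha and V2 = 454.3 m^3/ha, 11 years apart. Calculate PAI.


Formula: PAI = (V_T2 - V_T1) / (T2 - T1)
Volume increment = 454.3 - 155.1 = 299.2 m^3/ha
PAI = 299.2 / 11 = 27.2 m^3/ha/year

27.2


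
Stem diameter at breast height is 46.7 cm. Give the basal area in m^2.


Formula: BA = pi * (DBH/2)^2 / 10000  (cm^2 to m^2)
Radius = DBH/2 = 46.7/2 = 23.35 cm
BA = pi * 23.35^2 / 10000
   = 1712.867 cm^2 / 10000
   = 0.1713 m^2

0.1713


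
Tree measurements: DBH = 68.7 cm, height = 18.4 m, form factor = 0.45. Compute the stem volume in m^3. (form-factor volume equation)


Formula: V = pi * (DBH/200)^2 * H * ff
Radius = DBH/200 = 68.7/200 = 0.3435 m
Radius^2 = 0.3435^2 = 0.11799225 m^2
V = pi * 0.11799225 * 18.4 * 0.45
V = 3.069 m^3

3.069


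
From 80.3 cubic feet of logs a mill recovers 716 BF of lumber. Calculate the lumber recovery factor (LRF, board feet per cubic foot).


Formula: LRF = Lumber Output (BF) / Log Input (ft^3)
LRF = 716 BF / 80.3 ft^3
LRF = 8.92 BF/ft^3

8.92


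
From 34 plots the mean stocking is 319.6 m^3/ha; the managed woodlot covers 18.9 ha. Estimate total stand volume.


Formula: Total Volume = Mean Volume per ha * Total Area
Total Volume = 319.6 m^3/ha * 18.9 ha
Total Volume = 6040 m^3

6040


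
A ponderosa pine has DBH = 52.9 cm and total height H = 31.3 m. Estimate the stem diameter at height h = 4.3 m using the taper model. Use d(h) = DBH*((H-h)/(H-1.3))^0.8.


Taper: d(h) = DBH * ((H - h) / (H - 1.3))^0.8
Numerator = H - h = 31.3 - 4.3 = 27.0 m
Denominator = H - 1.3 = 31.3 - 1.3 = 30.0 m
Ratio = 27.0 / 30.0 = 0.9
d = 52.9 * 0.9^0.8 = 48.6 cm

48.6


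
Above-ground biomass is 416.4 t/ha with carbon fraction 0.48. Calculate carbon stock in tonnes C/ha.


Formula: Carbon Stock = Biomass * Carbon Fraction
C = 416.4 t/ha * 0.48
C = 199.9 t C/ha

199.9


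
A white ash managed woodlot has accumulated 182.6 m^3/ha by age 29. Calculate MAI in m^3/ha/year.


Formula: MAI = Total Volume / Stand Age
MAI = 182.6 m^3/ha / 29 years
MAI = 6.3 m^3/ha/year

6.3


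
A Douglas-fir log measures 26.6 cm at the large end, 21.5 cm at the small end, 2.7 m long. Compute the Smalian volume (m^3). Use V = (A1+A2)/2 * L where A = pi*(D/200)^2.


Smalian: V = (A1 + A2)/2 * L,  A = pi*(D/200)^2
A1 = pi*(26.6/200)^2 = 0.055572 m^2
A2 = pi*(21.5/200)^2 = 0.036305 m^2
V = (0.055572+0.036305)/2*2.7 = 0.124 m^3

0.124


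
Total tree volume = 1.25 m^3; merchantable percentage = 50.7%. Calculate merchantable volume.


Formula: MV = V_total * (merchantable_pct / 100)
Merchantable fraction = 50.7% / 100 = 0.507
MV = 1.25 m^3 * 0.507 = 0.634 m^3

0.634


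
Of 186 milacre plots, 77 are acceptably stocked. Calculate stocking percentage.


Formula: Stocking % = stocked plots / total plots * 100
Stocking = 77 / 186 * 100
Stocking = 0.414 * 100 = 41.4%

41.4


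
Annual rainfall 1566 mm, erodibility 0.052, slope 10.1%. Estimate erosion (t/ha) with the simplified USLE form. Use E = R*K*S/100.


Formula: E = R * K * S / 100  (simplified USLE)
R * K = 1566 * 0.052 = 81.432
E = 81.432 * 10.1 / 100 = 8.22 t/ha

8.22


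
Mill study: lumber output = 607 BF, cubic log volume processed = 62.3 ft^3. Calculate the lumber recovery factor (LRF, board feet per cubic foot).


Formula: LRF = Lumber Output (BF) / Log Input (ft^3)
LRF = 607 BF / 62.3 ft^3
LRF = 9.74 BF/ft^3

9.74


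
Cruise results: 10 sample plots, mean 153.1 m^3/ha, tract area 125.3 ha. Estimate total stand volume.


Formula: Total Volume = Mean Volume per ha * Total Area
Total Volume = 153.1 m^3/ha * 125.3 ha
Total Volume = 19183 m^3

19183


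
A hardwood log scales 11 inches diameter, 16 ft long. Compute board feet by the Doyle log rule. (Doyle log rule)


Doyle: BF = (D - 4)^2 * L / 16
Adjusted diameter = 11 - 4 = 7 in
(D-4)^2 = 7^2 = 49
BF = 49 * 16 / 16 = 49 BF

49


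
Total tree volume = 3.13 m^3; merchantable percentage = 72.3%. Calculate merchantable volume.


Formula: MV = V_total * (merchantable_pct / 100)
Merchantable fraction = 72.3% / 100 = 0.723
MV = 3.13 m^3 * 0.723 = 2.263 m^3

2.263


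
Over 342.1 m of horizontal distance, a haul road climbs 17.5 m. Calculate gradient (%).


Formula: Gradient = rise / run * 100
Gradient = 17.5 / 342.1 * 100 = 5.1%

5.1


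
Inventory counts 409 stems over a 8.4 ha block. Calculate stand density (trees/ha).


Formula: Stand Density = N_trees / Area_ha
Density = 409 trees / 8.4 ha
Density = 49 trees/ha

49


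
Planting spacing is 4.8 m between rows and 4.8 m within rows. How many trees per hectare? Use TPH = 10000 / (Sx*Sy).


Formula: TPH = 10000 m^2/ha / (spacing_x * spacing_y)
Area per tree = 4.8 m * 4.8 m = 23.04 m^2
TPH = 10000 / 23.04 = 434 trees/ha

434


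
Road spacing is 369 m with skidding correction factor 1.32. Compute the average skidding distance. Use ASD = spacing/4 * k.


Formula: ASD = (spacing / 4) * correction
Uncorrected distance = spacing / 4 = 369 / 4 = 92.25 m
ASD = 92.25 * 1.32 = 122 m

122


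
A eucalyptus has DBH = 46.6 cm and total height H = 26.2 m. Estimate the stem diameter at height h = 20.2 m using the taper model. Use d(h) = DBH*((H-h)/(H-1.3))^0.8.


Taper: d(h) = DBH * ((H - h) / (H - 1.3))^0.8
Numerator = H - h = 26.2 - 20.2 = 6.0 m
Denominator = H - 1.3 = 26.2 - 1.3 = 24.9 m
Ratio = 6.0 / 24.9 = 0.24096
d = 46.6 * 0.24096^0.8 = 14.9 cm

14.9


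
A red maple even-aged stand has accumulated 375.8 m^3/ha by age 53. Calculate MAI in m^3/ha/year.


Formula: MAI = Total Volume / Stand Age
MAI = 375.8 m^3/ha / 53 years
MAI = 7.09 m^3/ha/year

7.09


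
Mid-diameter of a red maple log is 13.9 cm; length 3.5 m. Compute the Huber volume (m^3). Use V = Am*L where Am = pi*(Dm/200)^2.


Huber: V = Am * L,  Am = pi*(Dm/200)^2
Am = pi*(13.9/200)^2 = 0.015175 m^2
V = 0.015175*3.5 = 0.0531 m^3

0.0531


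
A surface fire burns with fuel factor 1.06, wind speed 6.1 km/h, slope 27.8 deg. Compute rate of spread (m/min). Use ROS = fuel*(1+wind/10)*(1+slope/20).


Formula: ROS = fuel * (1 + wind/10) * (1 + slope/20)
Wind factor = 1 + 6.1/10 = 1.61
Slope factor = 1 + 27.8/20 = 2.39
ROS = 1.06 * 1.61 * 2.39 = 4.08 m/min

4.08


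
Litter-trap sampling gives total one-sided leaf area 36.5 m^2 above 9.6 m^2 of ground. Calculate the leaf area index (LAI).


Formula: LAI = total leaf area / ground area  (dimensionless)
LAI = 36.5 m^2 / 9.6 m^2
LAI = 3.8

3.8


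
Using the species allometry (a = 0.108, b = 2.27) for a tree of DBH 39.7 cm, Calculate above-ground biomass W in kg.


Formula: W = a * DBH^b  (allometric power law)
DBH^b = 39.7^2.27 = 4258.4784
W = 0.108 * 4258.4784 = 459.9 kg

459.9


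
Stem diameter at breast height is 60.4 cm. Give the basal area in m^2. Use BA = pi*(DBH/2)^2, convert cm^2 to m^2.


Formula: BA = pi * (DBH/2)^2 / 10000  (cm^2 to m^2)
Radius = DBH/2 = 60.4/2 = 30.2 cm
BA = pi * 30.2^2 / 10000
   = 2865.2582 cm^2 / 10000
   = 0.2865 m^2

0.2865


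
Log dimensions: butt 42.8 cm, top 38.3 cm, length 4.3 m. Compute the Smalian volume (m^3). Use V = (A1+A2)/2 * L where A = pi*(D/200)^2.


Smalian: V = (A1 + A2)/2 * L,  A = pi*(D/200)^2
A1 = pi*(42.8/200)^2 = 0.143872 m^2
A2 = pi*(38.3/200)^2 = 0.115209 m^2
V = (0.143872+0.115209)/2*4.3 = 0.557 m^3

0.557


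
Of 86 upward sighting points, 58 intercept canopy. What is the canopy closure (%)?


Formula: Canopy closure = covered points / total points * 100
Closure = 58 / 86 * 100
Closure = 0.6744 * 100 = 67.4%

67.4


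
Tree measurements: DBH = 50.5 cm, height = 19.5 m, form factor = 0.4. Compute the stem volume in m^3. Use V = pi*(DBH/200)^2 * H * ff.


Formula: V = pi * (DBH/200)^2 * H * ff
Radius = DBH/200 = 50.5/200 = 0.2525 m
Radius^2 = 0.2525^2 = 0.06375625 m^2
V = pi * 0.06375625 * 19.5 * 0.4
V = 1.562 m^3

1.562


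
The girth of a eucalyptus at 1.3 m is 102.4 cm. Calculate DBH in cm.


Formula: DBH = C / pi
DBH = 102.4 / pi
pi = 3.14159...
DBH = 32.6 cm

32.6


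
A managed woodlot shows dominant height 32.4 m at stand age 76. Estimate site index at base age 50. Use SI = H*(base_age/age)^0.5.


Formula: SI = H_dom * (base_age / age)^0.5
Age ratio = 50 / 76 = 0.65789
sqrt(age_ratio) = 0.81111
SI = 32.4 * 0.81111 = 26.3 m

26.3


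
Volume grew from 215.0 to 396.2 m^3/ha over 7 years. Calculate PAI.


Formula: PAI = (V_T2 - V_T1) / (T2 - T1)
Volume increment = 396.2 - 215.0 = 181.2 m^3/ha
PAI = 181.2 / 7 = 25.89 m^3/ha/year

25.89


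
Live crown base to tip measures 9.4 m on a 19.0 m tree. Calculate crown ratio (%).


Formula: Crown Ratio = (Crown Length / Total Height) * 100
CR = (9.4 m / 19.0 m) * 100
CR = 0.4947 * 100 = 49.5%

49.5


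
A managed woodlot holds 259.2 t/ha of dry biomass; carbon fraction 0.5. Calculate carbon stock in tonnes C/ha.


Formula: Carbon Stock = Biomass * Carbon Fraction
C = 259.2 t/ha * 0.5
C = 129.6 t C/ha

129.6


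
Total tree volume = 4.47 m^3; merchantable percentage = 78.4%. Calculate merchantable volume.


Formula: MV = V_total * (merchantable_pct / 100)
Merchantable fraction = 78.4% / 100 = 0.784
MV = 4.47 m^3 * 0.784 = 3.504 m^3

3.504


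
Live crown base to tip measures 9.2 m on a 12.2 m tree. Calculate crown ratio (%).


Formula: Crown Ratio = (Crown Length / Total Height) * 100
CR = (9.2 m / 12.2 m) * 100
CR = 0.7541 * 100 = 75.4%

75.4


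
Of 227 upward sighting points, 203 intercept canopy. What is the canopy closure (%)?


Formula: Canopy closure = covered points / total points * 100
Closure = 203 / 227 * 100
Closure = 0.8943 * 100 = 89.4%

89.4


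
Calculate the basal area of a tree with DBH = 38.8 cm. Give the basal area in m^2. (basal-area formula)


Formula: BA = pi * (DBH/2)^2 / 10000  (cm^2 to m^2)
Radius = DBH/2 = 38.8/2 = 19.4 cm
BA = pi * 19.4^2 / 10000
   = 1182.3698 cm^2 / 10000
   = 0.1182 m^2

0.1182


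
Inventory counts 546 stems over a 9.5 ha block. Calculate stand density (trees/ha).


Formula: Stand Density = N_trees / Area_ha
Density = 546 trees / 9.5 ha
Density = 57 trees/ha

57


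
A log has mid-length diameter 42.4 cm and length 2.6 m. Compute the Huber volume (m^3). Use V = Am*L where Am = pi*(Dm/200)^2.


Huber: V = Am * L,  Am = pi*(Dm/200)^2
Am = pi*(42.4/200)^2 = 0.141196 m^2
V = 0.141196*2.6 = 0.3671 m^3

0.3671


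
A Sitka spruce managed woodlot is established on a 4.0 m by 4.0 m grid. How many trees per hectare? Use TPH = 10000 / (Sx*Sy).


Formula: TPH = 10000 m^2/ha / (spacing_x * spacing_y)
Area per tree = 4.0 m * 4.0 m = 16.0 m^2
TPH = 10000 / 16.0 = 625 trees/ha

625


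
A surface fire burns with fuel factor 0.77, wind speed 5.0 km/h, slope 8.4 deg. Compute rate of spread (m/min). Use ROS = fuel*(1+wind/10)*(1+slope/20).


Formula: ROS = fuel * (1 + wind/10) * (1 + slope/20)
Wind factor = 1 + 5.0/10 = 1.5
Slope factor = 1 + 8.4/20 = 1.42
ROS = 0.77 * 1.5 * 1.42 = 1.64 m/min

1.64


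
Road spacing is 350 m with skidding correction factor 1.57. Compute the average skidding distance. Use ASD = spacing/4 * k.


Formula: ASD = (spacing / 4) * correction
Uncorrected distance = spacing / 4 = 350 / 4 = 87.5 m
ASD = 87.5 * 1.57 = 137 m

137


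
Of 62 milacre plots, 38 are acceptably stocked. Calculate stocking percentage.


Formula: Stocking % = stocked plots / total plots * 100
Stocking = 38 / 62 * 100
Stocking = 0.6129 * 100 = 61.3%

61.3


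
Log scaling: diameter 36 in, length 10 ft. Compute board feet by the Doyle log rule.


Doyle: BF = (D - 4)^2 * L / 16
Adjusted diameter = 36 - 4 = 32 in
(D-4)^2 = 32^2 = 1024
BF = 1024 * 10 / 16 = 640 BF

640


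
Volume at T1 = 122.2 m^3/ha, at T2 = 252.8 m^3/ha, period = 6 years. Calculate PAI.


Formula: PAI = (V_T2 - V_T1) / (T2 - T1)
Volume increment = 252.8 - 122.2 = 130.6 m^3/ha
PAI = 130.6 / 6 = 21.77 m^3/ha/year

21.77


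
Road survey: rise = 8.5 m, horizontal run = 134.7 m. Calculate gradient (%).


Formula: Gradient = rise / run * 100
Gradient = 8.5 / 134.7 * 100 = 6.3%

6.3


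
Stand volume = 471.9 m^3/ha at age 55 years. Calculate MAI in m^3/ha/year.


Formula: MAI = Total Volume / Stand Age
MAI = 471.9 m^3/ha / 55 years
MAI = 8.58 m^3/ha/year

8.58


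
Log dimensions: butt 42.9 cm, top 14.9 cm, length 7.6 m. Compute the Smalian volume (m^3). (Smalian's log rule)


Smalian: V = (A1 + A2)/2 * L,  A = pi*(D/200)^2
A1 = pi*(42.9/200)^2 = 0.144545 m^2
A2 = pi*(14.9/200)^2 = 0.017437 m^2
V = (0.144545+0.017437)/2*7.6 = 0.6155 m^3

0.6155


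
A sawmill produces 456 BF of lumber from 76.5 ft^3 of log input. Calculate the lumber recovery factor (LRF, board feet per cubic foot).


Formula: LRF = Lumber Output (BF) / Log Input (ft^3)
LRF = 456 BF / 76.5 ft^3
LRF = 5.96 BF/ft^3

5.96


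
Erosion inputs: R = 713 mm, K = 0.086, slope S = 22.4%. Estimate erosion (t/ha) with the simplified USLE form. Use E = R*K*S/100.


Formula: E = R * K * S / 100  (simplified USLE)
R * K = 713 * 0.086 = 61.318
E = 61.318 * 22.4 / 100 = 13.74 t/ha

13.74


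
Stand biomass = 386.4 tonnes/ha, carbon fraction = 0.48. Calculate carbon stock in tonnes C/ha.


Formula: Carbon Stock = Biomass * Carbon Fraction
C = 386.4 t/ha * 0.48
C = 185.5 t C/ha

185.5


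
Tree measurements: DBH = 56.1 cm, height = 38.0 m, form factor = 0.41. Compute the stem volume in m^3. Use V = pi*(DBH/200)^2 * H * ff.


Formula: V = pi * (DBH/200)^2 * H * ff
Radius = DBH/200 = 56.1/200 = 0.2805 m
Radius^2 = 0.2805^2 = 0.07868025 m^2
V = pi * 0.07868025 * 38.0 * 0.41
V = 3.851 m^3

3.851


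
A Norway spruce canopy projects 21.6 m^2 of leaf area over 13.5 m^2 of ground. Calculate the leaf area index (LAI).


Formula: LAI = total leaf area / ground area  (dimensionless)
LAI = 21.6 m^2 / 13.5 m^2
LAI = 1.6

1.6


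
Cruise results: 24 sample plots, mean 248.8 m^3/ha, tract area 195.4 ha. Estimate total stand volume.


Formula: Total Volume = Mean Volume per ha * Total Area
Total Volume = 248.8 m^3/ha * 195.4 ha
Total Volume = 48616 m^3

48616


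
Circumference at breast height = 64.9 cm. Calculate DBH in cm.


Formula: DBH = C / pi
DBH = 64.9 / pi
pi = 3.14159...
DBH = 20.7 cm

20.7


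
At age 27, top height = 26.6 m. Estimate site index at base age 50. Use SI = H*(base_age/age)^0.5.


Formula: SI = H_dom * (base_age / age)^0.5
Age ratio = 50 / 27 = 1.85185
sqrt(age_ratio) = 1.36083
SI = 26.6 * 1.36083 = 36.2 m

36.2
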